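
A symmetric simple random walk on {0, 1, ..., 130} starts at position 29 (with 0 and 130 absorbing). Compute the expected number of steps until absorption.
E[τ | X_0 = 29] = 2929

Let v_k = E[τ | X_0 = k]. Boundary: v_0 = v_130 = 0. Recurrence: v_k = 1 + (v_{k-1} + v_{k+1})/2 for 1 ≤ k ≤ 129. The particular solution to v_k − (v_{k-1} + v_{k+1})/2 = 1 is v_k = −k^2. Adding homogeneous solution A + B k and matching boundaries gives v_k = k (130 − k). Substituting k = 29: v_29 = 29 · 101 = 2929.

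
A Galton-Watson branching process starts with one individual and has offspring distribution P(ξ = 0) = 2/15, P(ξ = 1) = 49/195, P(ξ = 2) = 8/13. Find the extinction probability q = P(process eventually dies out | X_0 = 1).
q = 13/60

The pgf is f(s) = 2/15 + 49/195·s + 8/13·s². The extinction probability q is the smallest fixed point of f in [0, 1]. Setting s = f(s):
  8/13·s² + (49/195 − 1)·s + 2/15 = 0
  8/13·s² − (2/15 + 8/13)·s + 2/15 = 0
which factors as (s − 1)·(8/13·s − 2/15) = 0, giving roots s = 1 and s = (2/15)/(8/13) = 13/60.
Mean offspring μ = 49/195 + 2·8/13 = 289/195 > 1 (supercritical), so q < 1. The extinction probability is the smaller root: q = (2/15)/(8/13) = 13/60.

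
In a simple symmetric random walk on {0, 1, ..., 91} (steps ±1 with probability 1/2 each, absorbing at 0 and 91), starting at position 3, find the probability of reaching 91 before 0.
P(hit 91 before 0) = 3/91

Let u_k = P(hit 91 before 0 | start at k). Then u_0 = 0, u_91 = 1, and u_k = u_{k-1}/2 + u_{k+1}/2 for 1 ≤ k ≤ 90. This harmonic recurrence is solved by u_k = k/91, giving u_3 = 3/91.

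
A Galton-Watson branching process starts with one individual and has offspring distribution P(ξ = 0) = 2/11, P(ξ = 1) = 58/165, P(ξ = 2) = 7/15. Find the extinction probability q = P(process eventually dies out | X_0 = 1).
q = 30/77

The pgf is f(s) = 2/11 + 58/165·s + 7/15·s². The extinction probability q is the smallest fixed point of f in [0, 1]. Setting s = f(s):
  7/15·s² + (58/165 − 1)·s + 2/11 = 0
  7/15·s² − (2/11 + 7/15)·s + 2/11 = 0
which factors as (s − 1)·(7/15·s − 2/11) = 0, giving roots s = 1 and s = (2/11)/(7/15) = 30/77.
Mean offspring μ = 58/165 + 2·7/15 = 212/165 > 1 (supercritical), so q < 1. The extinction probability is the smaller root: q = (2/11)/(7/15) = 30/77.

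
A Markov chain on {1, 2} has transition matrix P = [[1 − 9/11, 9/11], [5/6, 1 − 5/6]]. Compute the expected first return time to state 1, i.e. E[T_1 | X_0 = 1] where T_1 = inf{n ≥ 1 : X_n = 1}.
E[T_1 | X_0 = 1] = 1/π_1 = 109/55

For an irreducible recurrent Markov chain with stationary distribution π, E[T_i | X_0 = i] = 1/π_i (Kac's formula). Here π_1 = (5/6)/(9/11 + 5/6) = (5/6)/(109/66) = 55/109, so E[T_1 | X_0 = 1] = 1/π_1 = (9/11 + 5/6)/(5/6) = (109/66)/(5/6) = 109/55.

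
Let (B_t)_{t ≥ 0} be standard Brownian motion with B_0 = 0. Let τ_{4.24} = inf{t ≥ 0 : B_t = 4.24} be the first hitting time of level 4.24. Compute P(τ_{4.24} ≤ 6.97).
P(τ_{4.24} ≤ 6.97) = 2(1 − Φ(4.24/√6.97)) = 2(1 − Φ(1.6060)) ≈ 0.1083

By the reflection principle for standard BM, P(τ_b ≤ t) = 2 · P(B_t ≥ b). Since B_t ~ N(0, t), P(B_t ≥ 4.24) = 1 − Φ(4.24/√t) = 1 − Φ(4.24/√6.97) = 1 − Φ(1.6060) ≈ 0.05414. Doubling: P(τ_{4.24} ≤ 6.97) ≈ 2 · 0.05414 = 0.10828 ≈ 0.1083.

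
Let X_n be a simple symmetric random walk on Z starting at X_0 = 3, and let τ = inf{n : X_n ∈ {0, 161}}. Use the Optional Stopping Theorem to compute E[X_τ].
E[X_τ] = 3

X_n is a martingale and τ is a bounded-mean stopping time (indeed τ is finite a.s. with bounded expectation since the walk is in a bounded region). By the OST, E[X_τ] = E[X_0] = 3. Equivalently: E[X_τ] = 161 · P(hit 161 first) + 0 · P(hit 0 first) = 161 · (3/161) = 3.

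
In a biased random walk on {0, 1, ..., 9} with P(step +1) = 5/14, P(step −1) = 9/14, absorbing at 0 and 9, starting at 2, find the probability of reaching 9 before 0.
P(hit 9 before 0) = (1 − (9/5)^2) / (1 − (9/5)^9) = 1093750/96366841

Let u_k denote P(reach 9 before 0 | start at k). Boundary: u_0 = 0, u_9 = 1. Recurrence: u_k = 5/14·u_{k+1} + 9/14·u_{k-1} for 1 ≤ k ≤ 8. Try u_k = A + B·r^k with r = q/p = (9/14)/(5/14) = 9/5. Substitution satisfies the recurrence; boundary conditions give:
  u_k = (1 − r^k) / (1 − r^N) = (1 − (9/5)^2) / (1 − (9/5)^9) = 1093750/96366841.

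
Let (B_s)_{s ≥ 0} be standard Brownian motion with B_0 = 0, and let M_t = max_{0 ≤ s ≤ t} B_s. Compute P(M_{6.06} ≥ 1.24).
P(M_{6.06} ≥ 1.24) = 2·P(B_{6.06} ≥ 1.24) = 2(1 − Φ(1.24/√6.06)) ≈ 0.6145

By the reflection principle for Brownian motion, P(M_t ≥ a) = 2 · P(B_t ≥ a) for a ≥ 0. Since B_t ~ N(0, t), P(B_t ≥ 1.24) = 1 − Φ(1.24/√t) = 1 − Φ(1.24/√6.06) = 1 − Φ(0.5037). So
  P(M_{6.06} ≥ 1.24) = 2(1 − Φ(0.5037)) ≈ 0.6145.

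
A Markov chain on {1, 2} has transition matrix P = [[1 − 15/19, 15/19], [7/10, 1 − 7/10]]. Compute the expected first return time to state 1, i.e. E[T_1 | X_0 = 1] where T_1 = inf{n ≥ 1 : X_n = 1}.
E[T_1 | X_0 = 1] = 1/π_1 = 283/133

For an irreducible recurrent Markov chain with stationary distribution π, E[T_i | X_0 = i] = 1/π_i (Kac's formula). Here π_1 = (7/10)/(15/19 + 7/10) = (7/10)/(283/190) = 133/283, so E[T_1 | X_0 = 1] = 1/π_1 = (15/19 + 7/10)/(7/10) = (283/190)/(7/10) = 283/133.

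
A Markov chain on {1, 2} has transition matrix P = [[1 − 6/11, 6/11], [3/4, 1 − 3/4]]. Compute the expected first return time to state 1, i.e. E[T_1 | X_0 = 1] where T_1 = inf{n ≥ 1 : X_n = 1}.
E[T_1 | X_0 = 1] = 1/π_1 = 19/11

For an irreducible recurrent Markov chain with stationary distribution π, E[T_i | X_0 = i] = 1/π_i (Kac's formula). Here π_1 = (3/4)/(6/11 + 3/4) = (3/4)/(57/44) = 11/19, so E[T_1 | X_0 = 1] = 1/π_1 = (6/11 + 3/4)/(3/4) = (57/44)/(3/4) = 19/11.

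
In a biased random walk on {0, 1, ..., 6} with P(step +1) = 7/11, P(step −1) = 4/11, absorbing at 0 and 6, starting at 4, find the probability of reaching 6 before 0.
P(hit 6 before 0) = (1 − (4/7)^4) / (1 − (4/7)^6) = 3185/3441

Let u_k denote P(reach 6 before 0 | start at k). Boundary: u_0 = 0, u_6 = 1. Recurrence: u_k = 7/11·u_{k+1} + 4/11·u_{k-1} for 1 ≤ k ≤ 5. Try u_k = A + B·r^k with r = q/p = (4/11)/(7/11) = 4/7. Substitution satisfies the recurrence; boundary conditions give:
  u_k = (1 − r^k) / (1 − r^N) = (1 − (4/7)^4) / (1 − (4/7)^6) = 3185/3441.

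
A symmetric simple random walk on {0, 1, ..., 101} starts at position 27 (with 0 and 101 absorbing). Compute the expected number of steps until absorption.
E[τ | X_0 = 27] = 1998

Let v_k = E[τ | X_0 = k]. Boundary: v_0 = v_101 = 0. Recurrence: v_k = 1 + (v_{k-1} + v_{k+1})/2 for 1 ≤ k ≤ 100. The particular solution to v_k − (v_{k-1} + v_{k+1})/2 = 1 is v_k = −k^2. Adding homogeneous solution A + B k and matching boundaries gives v_k = k (101 − k). Substituting k = 27: v_27 = 27 · 74 = 1998.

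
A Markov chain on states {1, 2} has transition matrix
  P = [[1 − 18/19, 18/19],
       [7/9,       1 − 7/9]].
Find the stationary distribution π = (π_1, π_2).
π_1 = 133/295, π_2 = 162/295

Solve πP = π with π_1 + π_2 = 1. From πP = π: π_1 · (1 − 18/19) + π_2 · 7/9 = π_1 ⇒ π_2 · 7/9 = π_1 · 18/19 ⇒ π_2/π_1 = (18/19)/(7/9) = 162/133. Together with π_1 + π_2 = 1:
  π_1 = (7/9)/(18/19 + 7/9) = (7/9)/(295/171) = 133/295,
  π_2 = (18/19)/(18/19 + 7/9) = (18/19)/(295/171) = 162/295.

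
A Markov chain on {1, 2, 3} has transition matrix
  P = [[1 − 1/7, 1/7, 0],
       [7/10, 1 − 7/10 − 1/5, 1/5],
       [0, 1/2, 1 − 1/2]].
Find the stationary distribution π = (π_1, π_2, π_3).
π = (7/9, 10/63, 4/63)

This is a birth-death chain on three states, which satisfies detailed balance: π_1 · P_{12} = π_2 · P_{21} and π_2 · P_{23} = π_3 · P_{32}.
From π_1 · 1/7 = π_2 · 7/10: π_2/π_1 = (1/7)/(7/10) = 10/49.
From π_2 · 1/5 = π_3 · 1/2: π_3/π_2 = (1/5)/(1/2) = 2/5.
Take π_1 proportional to 1; then unnormalized π = (1, 10/49, 4/49). Normalize by dividing by the sum 9/7:
  π = (7/9, 10/63, 4/63).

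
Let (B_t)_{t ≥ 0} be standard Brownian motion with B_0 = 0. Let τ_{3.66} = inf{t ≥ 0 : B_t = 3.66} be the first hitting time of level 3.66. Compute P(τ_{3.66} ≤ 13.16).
P(τ_{3.66} ≤ 13.16) = 2(1 − Φ(3.66/√13.16)) = 2(1 − Φ(1.0089)) ≈ 0.3130

By the reflection principle for standard BM, P(τ_b ≤ t) = 2 · P(B_t ≥ b). Since B_t ~ N(0, t), P(B_t ≥ 3.66) = 1 − Φ(3.66/√t) = 1 − Φ(3.66/√13.16) = 1 − Φ(1.0089) ≈ 0.15651. Doubling: P(τ_{3.66} ≤ 13.16) ≈ 2 · 0.15651 = 0.31302 ≈ 0.3130.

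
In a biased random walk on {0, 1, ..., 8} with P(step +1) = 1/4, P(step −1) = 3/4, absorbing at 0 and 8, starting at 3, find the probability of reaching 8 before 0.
P(hit 8 before 0) = (1 − (3)^3) / (1 − (3)^8) = 13/3280

Let u_k denote P(reach 8 before 0 | start at k). Boundary: u_0 = 0, u_8 = 1. Recurrence: u_k = 1/4·u_{k+1} + 3/4·u_{k-1} for 1 ≤ k ≤ 7. Try u_k = A + B·r^k with r = q/p = (3/4)/(1/4) = 3. Substitution satisfies the recurrence; boundary conditions give:
  u_k = (1 − r^k) / (1 − r^N) = (1 − (3)^3) / (1 − (3)^8) = 13/3280.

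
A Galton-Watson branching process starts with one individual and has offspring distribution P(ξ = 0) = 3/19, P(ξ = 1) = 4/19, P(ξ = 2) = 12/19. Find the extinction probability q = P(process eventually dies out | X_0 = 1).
q = 1/4

The pgf is f(s) = 3/19 + 4/19·s + 12/19·s². The extinction probability q is the smallest fixed point of f in [0, 1]. Setting s = f(s):
  12/19·s² + (4/19 − 1)·s + 3/19 = 0
  12/19·s² − (3/19 + 12/19)·s + 3/19 = 0
which factors as (s − 1)·(12/19·s − 3/19) = 0, giving roots s = 1 and s = (3/19)/(12/19) = 1/4.
Mean offspring μ = 4/19 + 2·12/19 = 28/19 > 1 (supercritical), so q < 1. The extinction probability is the smaller root: q = (3/19)/(12/19) = 1/4.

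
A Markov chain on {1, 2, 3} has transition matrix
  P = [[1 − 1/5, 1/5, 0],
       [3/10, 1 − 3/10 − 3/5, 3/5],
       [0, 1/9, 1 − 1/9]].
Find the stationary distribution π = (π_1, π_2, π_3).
π = (15/79, 10/79, 54/79)

This is a birth-death chain on three states, which satisfies detailed balance: π_1 · P_{12} = π_2 · P_{21} and π_2 · P_{23} = π_3 · P_{32}.
From π_1 · 1/5 = π_2 · 3/10: π_2/π_1 = (1/5)/(3/10) = 2/3.
From π_2 · 3/5 = π_3 · 1/9: π_3/π_2 = (3/5)/(1/9) = 27/5.
Take π_1 proportional to 1; then unnormalized π = (1, 2/3, 18/5). Normalize by dividing by the sum 79/15:
  π = (15/79, 10/79, 54/79).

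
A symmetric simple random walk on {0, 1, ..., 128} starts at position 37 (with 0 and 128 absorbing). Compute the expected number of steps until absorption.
E[τ | X_0 = 37] = 3367

Let v_k = E[τ | X_0 = k]. Boundary: v_0 = v_128 = 0. Recurrence: v_k = 1 + (v_{k-1} + v_{k+1})/2 for 1 ≤ k ≤ 127. The particular solution to v_k − (v_{k-1} + v_{k+1})/2 = 1 is v_k = −k^2. Adding homogeneous solution A + B k and matching boundaries gives v_k = k (128 − k). Substituting k = 37: v_37 = 37 · 91 = 3367.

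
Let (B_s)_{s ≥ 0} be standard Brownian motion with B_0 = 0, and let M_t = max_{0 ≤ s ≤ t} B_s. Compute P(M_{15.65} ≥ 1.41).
P(M_{15.65} ≥ 1.41) = 2·P(B_{15.65} ≥ 1.41) = 2(1 − Φ(1.41/√15.65)) ≈ 0.7215

By the reflection principle for Brownian motion, P(M_t ≥ a) = 2 · P(B_t ≥ a) for a ≥ 0. Since B_t ~ N(0, t), P(B_t ≥ 1.41) = 1 − Φ(1.41/√t) = 1 − Φ(1.41/√15.65) = 1 − Φ(0.3564). So
  P(M_{15.65} ≥ 1.41) = 2(1 − Φ(0.3564)) ≈ 0.7215.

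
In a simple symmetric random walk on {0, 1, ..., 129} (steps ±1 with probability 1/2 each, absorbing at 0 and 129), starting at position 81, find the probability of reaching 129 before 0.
P(hit 129 before 0) = 81/129 = 27/43

Let u_k = P(hit 129 before 0 | start at k). Then u_0 = 0, u_129 = 1, and u_k = u_{k-1}/2 + u_{k+1}/2 for 1 ≤ k ≤ 128. This harmonic recurrence is solved by u_k = k/129, giving u_81 = 81/129 = 27/43.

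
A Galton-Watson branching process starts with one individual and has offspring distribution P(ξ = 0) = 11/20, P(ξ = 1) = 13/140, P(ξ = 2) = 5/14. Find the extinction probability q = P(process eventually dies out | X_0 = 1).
q = 1

Mean offspring μ = 0·11/20 + 1·13/140 + 2·5/14 = 113/140 ≤ 1. For μ ≤ 1 with offspring not concentrated at 1, the Galton-Watson process goes extinct almost surely, so q = 1.
(Algebraic check: The pgf is f(s) = 11/20 + 13/140·s + 5/14·s². The extinction probability q is the smallest fixed point of f in [0, 1]. Setting s = f(s):
  5/14·s² + (13/140 − 1)·s + 11/20 = 0
  5/14·s² − (11/20 + 5/14)·s + 11/20 = 0
which factors as (s − 1)·(5/14·s − 11/20) = 0, giving roots s = 1 and s = (11/20)/(5/14) = 77/50. Since 77/50 ≥ 1, the smallest root in [0, 1] is s = 1.)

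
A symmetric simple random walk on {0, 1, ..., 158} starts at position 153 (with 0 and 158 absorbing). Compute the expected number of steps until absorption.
E[τ | X_0 = 153] = 765

Let v_k = E[τ | X_0 = k]. Boundary: v_0 = v_158 = 0. Recurrence: v_k = 1 + (v_{k-1} + v_{k+1})/2 for 1 ≤ k ≤ 157. The particular solution to v_k − (v_{k-1} + v_{k+1})/2 = 1 is v_k = −k^2. Adding homogeneous solution A + B k and matching boundaries gives v_k = k (158 − k). Substituting k = 153: v_153 = 153 · 5 = 765.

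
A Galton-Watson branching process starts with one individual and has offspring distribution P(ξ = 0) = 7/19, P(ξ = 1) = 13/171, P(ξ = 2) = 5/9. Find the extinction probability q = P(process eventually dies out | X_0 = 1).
q = 63/95

The pgf is f(s) = 7/19 + 13/171·s + 5/9·s². The extinction probability q is the smallest fixed point of f in [0, 1]. Setting s = f(s):
  5/9·s² + (13/171 − 1)·s + 7/19 = 0
  5/9·s² − (7/19 + 5/9)·s + 7/19 = 0
which factors as (s − 1)·(5/9·s − 7/19) = 0, giving roots s = 1 and s = (7/19)/(5/9) = 63/95.
Mean offspring μ = 13/171 + 2·5/9 = 203/171 > 1 (supercritical), so q < 1. The extinction probability is the smaller root: q = (7/19)/(5/9) = 63/95.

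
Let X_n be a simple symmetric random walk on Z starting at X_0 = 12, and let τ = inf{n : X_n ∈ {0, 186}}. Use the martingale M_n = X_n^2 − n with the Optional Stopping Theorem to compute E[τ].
E[τ] = 2088

M_n = X_n^2 − n is a martingale (since E[X_{n+1}^2 | F_n] = X_n^2 + 1). By OST (τ has finite mean in a bounded region), E[M_τ] = E[M_0] = X_0^2 − 0 = 12^2 = 144. Also E[M_τ] = E[X_τ^2] − E[τ]. The walk exits at 0 or 186, with P(hit 186 first) = 12/186, so E[X_τ^2] = 186^2 · 12/186 + 0 = 2232. Thus E[τ] = E[X_τ^2] − E[M_τ] = 2232 − 144 = 2088 = 12(186 − 12) = 2088.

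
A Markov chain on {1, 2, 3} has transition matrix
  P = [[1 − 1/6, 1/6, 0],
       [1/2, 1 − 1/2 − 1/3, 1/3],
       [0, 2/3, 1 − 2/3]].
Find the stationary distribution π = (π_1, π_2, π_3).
π = (2/3, 2/9, 1/9)

This is a birth-death chain on three states, which satisfies detailed balance: π_1 · P_{12} = π_2 · P_{21} and π_2 · P_{23} = π_3 · P_{32}.
From π_1 · 1/6 = π_2 · 1/2: π_2/π_1 = (1/6)/(1/2) = 1/3.
From π_2 · 1/3 = π_3 · 2/3: π_3/π_2 = (1/3)/(2/3) = 1/2.
Take π_1 proportional to 1; then unnormalized π = (1, 1/3, 1/6). Normalize by dividing by the sum 3/2:
  π = (2/3, 2/9, 1/9).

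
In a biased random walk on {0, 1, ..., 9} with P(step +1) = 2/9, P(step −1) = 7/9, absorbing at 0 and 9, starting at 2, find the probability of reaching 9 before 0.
P(hit 9 before 0) = (1 − (7/2)^2) / (1 − (7/2)^9) = 1152/8070619

Let u_k denote P(reach 9 before 0 | start at k). Boundary: u_0 = 0, u_9 = 1. Recurrence: u_k = 2/9·u_{k+1} + 7/9·u_{k-1} for 1 ≤ k ≤ 8. Try u_k = A + B·r^k with r = q/p = (7/9)/(2/9) = 7/2. Substitution satisfies the recurrence; boundary conditions give:
  u_k = (1 − r^k) / (1 − r^N) = (1 − (7/2)^2) / (1 − (7/2)^9) = 1152/8070619.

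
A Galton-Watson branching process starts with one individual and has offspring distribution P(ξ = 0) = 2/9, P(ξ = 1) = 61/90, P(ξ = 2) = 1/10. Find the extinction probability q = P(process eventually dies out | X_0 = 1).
q = 1

Mean offspring μ = 0·2/9 + 1·61/90 + 2·1/10 = 79/90 ≤ 1. For μ ≤ 1 with offspring not concentrated at 1, the Galton-Watson process goes extinct almost surely, so q = 1.
(Algebraic check: The pgf is f(s) = 2/9 + 61/90·s + 1/10·s². The extinction probability q is the smallest fixed point of f in [0, 1]. Setting s = f(s):
  1/10·s² + (61/90 − 1)·s + 2/9 = 0
  1/10·s² − (2/9 + 1/10)·s + 2/9 = 0
which factors as (s − 1)·(1/10·s − 2/9) = 0, giving roots s = 1 and s = (2/9)/(1/10) = 20/9. Since 20/9 ≥ 1, the smallest root in [0, 1] is s = 1.)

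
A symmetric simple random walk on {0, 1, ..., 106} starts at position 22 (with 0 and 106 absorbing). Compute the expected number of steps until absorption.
E[τ | X_0 = 22] = 1848

Let v_k = E[τ | X_0 = k]. Boundary: v_0 = v_106 = 0. Recurrence: v_k = 1 + (v_{k-1} + v_{k+1})/2 for 1 ≤ k ≤ 105. The particular solution to v_k − (v_{k-1} + v_{k+1})/2 = 1 is v_k = −k^2. Adding homogeneous solution A + B k and matching boundaries gives v_k = k (106 − k). Substituting k = 22: v_22 = 22 · 84 = 1848.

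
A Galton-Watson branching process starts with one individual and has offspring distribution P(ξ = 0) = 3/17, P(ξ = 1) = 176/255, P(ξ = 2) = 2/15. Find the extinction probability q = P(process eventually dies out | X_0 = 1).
q = 1

Mean offspring μ = 0·3/17 + 1·176/255 + 2·2/15 = 244/255 ≤ 1. For μ ≤ 1 with offspring not concentrated at 1, the Galton-Watson process goes extinct almost surely, so q = 1.
(Algebraic check: The pgf is f(s) = 3/17 + 176/255·s + 2/15·s². The extinction probability q is the smallest fixed point of f in [0, 1]. Setting s = f(s):
  2/15·s² + (176/255 − 1)·s + 3/17 = 0
  2/15·s² − (3/17 + 2/15)·s + 3/17 = 0
which factors as (s − 1)·(2/15·s − 3/17) = 0, giving roots s = 1 and s = (3/17)/(2/15) = 45/34. Since 45/34 ≥ 1, the smallest root in [0, 1] is s = 1.)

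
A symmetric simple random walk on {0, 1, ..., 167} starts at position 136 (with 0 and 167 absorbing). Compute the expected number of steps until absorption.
E[τ | X_0 = 136] = 4216

Let v_k = E[τ | X_0 = k]. Boundary: v_0 = v_167 = 0. Recurrence: v_k = 1 + (v_{k-1} + v_{k+1})/2 for 1 ≤ k ≤ 166. The particular solution to v_k − (v_{k-1} + v_{k+1})/2 = 1 is v_k = −k^2. Adding homogeneous solution A + B k and matching boundaries gives v_k = k (167 − k). Substituting k = 136: v_136 = 136 · 31 = 4216.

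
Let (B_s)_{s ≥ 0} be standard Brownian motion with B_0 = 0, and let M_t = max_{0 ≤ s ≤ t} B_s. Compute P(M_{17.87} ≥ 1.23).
P(M_{17.87} ≥ 1.23) = 2·P(B_{17.87} ≥ 1.23) = 2(1 − Φ(1.23/√17.87)) ≈ 0.7711

By the reflection principle for Brownian motion, P(M_t ≥ a) = 2 · P(B_t ≥ a) for a ≥ 0. Since B_t ~ N(0, t), P(B_t ≥ 1.23) = 1 − Φ(1.23/√t) = 1 − Φ(1.23/√17.87) = 1 − Φ(0.2910). So
  P(M_{17.87} ≥ 1.23) = 2(1 − Φ(0.2910)) ≈ 0.7711.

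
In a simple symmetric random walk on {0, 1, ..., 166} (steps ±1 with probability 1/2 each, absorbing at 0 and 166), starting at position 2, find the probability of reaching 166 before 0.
P(hit 166 before 0) = 2/166 = 1/83

Let u_k = P(hit 166 before 0 | start at k). Then u_0 = 0, u_166 = 1, and u_k = u_{k-1}/2 + u_{k+1}/2 for 1 ≤ k ≤ 165. This harmonic recurrence is solved by u_k = k/166, giving u_2 = 2/166 = 1/83.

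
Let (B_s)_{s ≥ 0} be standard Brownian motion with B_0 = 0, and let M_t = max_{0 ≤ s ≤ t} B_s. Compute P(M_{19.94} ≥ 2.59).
P(M_{19.94} ≥ 2.59) = 2·P(B_{19.94} ≥ 2.59) = 2(1 − Φ(2.59/√19.94)) ≈ 0.5619

By the reflection principle for Brownian motion, P(M_t ≥ a) = 2 · P(B_t ≥ a) for a ≥ 0. Since B_t ~ N(0, t), P(B_t ≥ 2.59) = 1 − Φ(2.59/√t) = 1 − Φ(2.59/√19.94) = 1 − Φ(0.5800). So
  P(M_{19.94} ≥ 2.59) = 2(1 − Φ(0.5800)) ≈ 0.5619.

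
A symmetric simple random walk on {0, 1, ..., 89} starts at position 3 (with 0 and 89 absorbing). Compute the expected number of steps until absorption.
E[τ | X_0 = 3] = 258

Let v_k = E[τ | X_0 = k]. Boundary: v_0 = v_89 = 0. Recurrence: v_k = 1 + (v_{k-1} + v_{k+1})/2 for 1 ≤ k ≤ 88. The particular solution to v_k − (v_{k-1} + v_{k+1})/2 = 1 is v_k = −k^2. Adding homogeneous solution A + B k and matching boundaries gives v_k = k (89 − k). Substituting k = 3: v_3 = 3 · 86 = 258.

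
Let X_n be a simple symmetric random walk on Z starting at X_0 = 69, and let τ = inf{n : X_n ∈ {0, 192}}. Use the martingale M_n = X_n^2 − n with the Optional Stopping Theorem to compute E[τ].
E[τ] = 8487

M_n = X_n^2 − n is a martingale (since E[X_{n+1}^2 | F_n] = X_n^2 + 1). By OST (τ has finite mean in a bounded region), E[M_τ] = E[M_0] = X_0^2 − 0 = 69^2 = 4761. Also E[M_τ] = E[X_τ^2] − E[τ]. The walk exits at 0 or 192, with P(hit 192 first) = 69/192, so E[X_τ^2] = 192^2 · 69/192 + 0 = 13248. Thus E[τ] = E[X_τ^2] − E[M_τ] = 13248 − 4761 = 8487 = 69(192 − 69) = 8487.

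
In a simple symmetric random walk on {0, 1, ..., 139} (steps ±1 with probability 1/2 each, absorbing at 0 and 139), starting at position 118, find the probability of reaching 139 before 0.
P(hit 139 before 0) = 118/139

Let u_k = P(hit 139 before 0 | start at k). Then u_0 = 0, u_139 = 1, and u_k = u_{k-1}/2 + u_{k+1}/2 for 1 ≤ k ≤ 138. This harmonic recurrence is solved by u_k = k/139, giving u_118 = 118/139.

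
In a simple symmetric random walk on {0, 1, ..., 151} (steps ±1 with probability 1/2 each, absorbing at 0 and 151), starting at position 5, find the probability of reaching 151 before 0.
P(hit 151 before 0) = 5/151

Let u_k = P(hit 151 before 0 | start at k). Then u_0 = 0, u_151 = 1, and u_k = u_{k-1}/2 + u_{k+1}/2 for 1 ≤ k ≤ 150. This harmonic recurrence is solved by u_k = k/151, giving u_5 = 5/151.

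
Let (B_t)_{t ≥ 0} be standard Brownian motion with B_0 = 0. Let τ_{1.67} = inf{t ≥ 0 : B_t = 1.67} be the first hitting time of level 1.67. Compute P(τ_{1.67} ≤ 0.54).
P(τ_{1.67} ≤ 0.54) = 2(1 − Φ(1.67/√0.54)) = 2(1 − Φ(2.2726)) ≈ 0.0231

By the reflection principle for standard BM, P(τ_b ≤ t) = 2 · P(B_t ≥ b). Since B_t ~ N(0, t), P(B_t ≥ 1.67) = 1 − Φ(1.67/√t) = 1 − Φ(1.67/√0.54) = 1 − Φ(2.2726) ≈ 0.01153. Doubling: P(τ_{1.67} ≤ 0.54) ≈ 2 · 0.01153 = 0.02306 ≈ 0.0231.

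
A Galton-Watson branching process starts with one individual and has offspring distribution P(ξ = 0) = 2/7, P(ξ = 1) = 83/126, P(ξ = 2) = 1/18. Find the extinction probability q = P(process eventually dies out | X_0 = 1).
q = 1

Mean offspring μ = 0·2/7 + 1·83/126 + 2·1/18 = 97/126 ≤ 1. For μ ≤ 1 with offspring not concentrated at 1, the Galton-Watson process goes extinct almost surely, so q = 1.
(Algebraic check: The pgf is f(s) = 2/7 + 83/126·s + 1/18·s². The extinction probability q is the smallest fixed point of f in [0, 1]. Setting s = f(s):
  1/18·s² + (83/126 − 1)·s + 2/7 = 0
  1/18·s² − (2/7 + 1/18)·s + 2/7 = 0
which factors as (s − 1)·(1/18·s − 2/7) = 0, giving roots s = 1 and s = (2/7)/(1/18) = 36/7. Since 36/7 ≥ 1, the smallest root in [0, 1] is s = 1.)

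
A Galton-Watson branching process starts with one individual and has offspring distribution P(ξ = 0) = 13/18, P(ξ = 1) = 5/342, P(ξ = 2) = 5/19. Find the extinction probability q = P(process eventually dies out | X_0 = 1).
q = 1

Mean offspring μ = 0·13/18 + 1·5/342 + 2·5/19 = 185/342 ≤ 1. For μ ≤ 1 with offspring not concentrated at 1, the Galton-Watson process goes extinct almost surely, so q = 1.
(Algebraic check: The pgf is f(s) = 13/18 + 5/342·s + 5/19·s². The extinction probability q is the smallest fixed point of f in [0, 1]. Setting s = f(s):
  5/19·s² + (5/342 − 1)·s + 13/18 = 0
  5/19·s² − (13/18 + 5/19)·s + 13/18 = 0
which factors as (s − 1)·(5/19·s − 13/18) = 0, giving roots s = 1 and s = (13/18)/(5/19) = 247/90. Since 247/90 ≥ 1, the smallest root in [0, 1] is s = 1.)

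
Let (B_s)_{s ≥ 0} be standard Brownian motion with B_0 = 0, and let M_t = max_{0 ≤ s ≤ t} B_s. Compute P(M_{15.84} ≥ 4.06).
P(M_{15.84} ≥ 4.06) = 2·P(B_{15.84} ≥ 4.06) = 2(1 − Φ(4.06/√15.84)) ≈ 0.3077

By the reflection principle for Brownian motion, P(M_t ≥ a) = 2 · P(B_t ≥ a) for a ≥ 0. Since B_t ~ N(0, t), P(B_t ≥ 4.06) = 1 − Φ(4.06/√t) = 1 − Φ(4.06/√15.84) = 1 − Φ(1.0201). So
  P(M_{15.84} ≥ 4.06) = 2(1 − Φ(1.0201)) ≈ 0.3077.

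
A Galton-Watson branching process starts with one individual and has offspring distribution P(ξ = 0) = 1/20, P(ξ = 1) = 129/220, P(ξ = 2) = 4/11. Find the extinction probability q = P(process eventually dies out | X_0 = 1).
q = 11/80

The pgf is f(s) = 1/20 + 129/220·s + 4/11·s². The extinction probability q is the smallest fixed point of f in [0, 1]. Setting s = f(s):
  4/11·s² + (129/220 − 1)·s + 1/20 = 0
  4/11·s² − (1/20 + 4/11)·s + 1/20 = 0
which factors as (s − 1)·(4/11·s − 1/20) = 0, giving roots s = 1 and s = (1/20)/(4/11) = 11/80.
Mean offspring μ = 129/220 + 2·4/11 = 289/220 > 1 (supercritical), so q < 1. The extinction probability is the smaller root: q = (1/20)/(4/11) = 11/80.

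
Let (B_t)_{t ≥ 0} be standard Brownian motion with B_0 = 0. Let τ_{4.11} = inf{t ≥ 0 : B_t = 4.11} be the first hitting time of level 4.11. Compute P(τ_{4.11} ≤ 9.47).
P(τ_{4.11} ≤ 9.47) = 2(1 − Φ(4.11/√9.47)) = 2(1 − Φ(1.3356)) ≈ 0.1817

By the reflection principle for standard BM, P(τ_b ≤ t) = 2 · P(B_t ≥ b). Since B_t ~ N(0, t), P(B_t ≥ 4.11) = 1 − Φ(4.11/√t) = 1 − Φ(4.11/√9.47) = 1 − Φ(1.3356) ≈ 0.09084. Doubling: P(τ_{4.11} ≤ 9.47) ≈ 2 · 0.09084 = 0.18168 ≈ 0.1817.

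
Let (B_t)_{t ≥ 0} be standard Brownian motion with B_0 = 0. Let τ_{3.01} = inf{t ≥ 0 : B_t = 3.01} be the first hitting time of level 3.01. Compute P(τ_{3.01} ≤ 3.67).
P(τ_{3.01} ≤ 3.67) = 2(1 − Φ(3.01/√3.67)) = 2(1 − Φ(1.5712)) ≈ 0.1161

By the reflection principle for standard BM, P(τ_b ≤ t) = 2 · P(B_t ≥ b). Since B_t ~ N(0, t), P(B_t ≥ 3.01) = 1 − Φ(3.01/√t) = 1 − Φ(3.01/√3.67) = 1 − Φ(1.5712) ≈ 0.05807. Doubling: P(τ_{3.01} ≤ 3.67) ≈ 2 · 0.05807 = 0.11614 ≈ 0.1161.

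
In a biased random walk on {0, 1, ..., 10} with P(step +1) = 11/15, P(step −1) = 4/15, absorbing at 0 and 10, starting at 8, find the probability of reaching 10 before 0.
P(hit 10 before 0) = (1 − (4/11)^8) / (1 − (4/11)^10) = 246947569/247013105

Let u_k denote P(reach 10 before 0 | start at k). Boundary: u_0 = 0, u_10 = 1. Recurrence: u_k = 11/15·u_{k+1} + 4/15·u_{k-1} for 1 ≤ k ≤ 9. Try u_k = A + B·r^k with r = q/p = (4/15)/(11/15) = 4/11. Substitution satisfies the recurrence; boundary conditions give:
  u_k = (1 − r^k) / (1 − r^N) = (1 − (4/11)^8) / (1 − (4/11)^10) = 246947569/247013105.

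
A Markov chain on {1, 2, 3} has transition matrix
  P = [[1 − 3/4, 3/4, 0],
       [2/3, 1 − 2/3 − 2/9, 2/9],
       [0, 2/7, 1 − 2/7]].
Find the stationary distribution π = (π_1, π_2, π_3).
π = (1/3, 3/8, 7/24)

This is a birth-death chain on three states, which satisfies detailed balance: π_1 · P_{12} = π_2 · P_{21} and π_2 · P_{23} = π_3 · P_{32}.
From π_1 · 3/4 = π_2 · 2/3: π_2/π_1 = (3/4)/(2/3) = 9/8.
From π_2 · 2/9 = π_3 · 2/7: π_3/π_2 = (2/9)/(2/7) = 7/9.
Take π_1 proportional to 1; then unnormalized π = (1, 9/8, 7/8). Normalize by dividing by the sum 3:
  π = (1/3, 3/8, 7/24).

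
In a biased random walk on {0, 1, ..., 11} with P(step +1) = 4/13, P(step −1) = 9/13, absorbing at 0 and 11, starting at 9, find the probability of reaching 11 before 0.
P(hit 11 before 0) = (1 − (9/4)^9) / (1 − (9/4)^11) = 1238906704/6275373061

Let u_k denote P(reach 11 before 0 | start at k). Boundary: u_0 = 0, u_11 = 1. Recurrence: u_k = 4/13·u_{k+1} + 9/13·u_{k-1} for 1 ≤ k ≤ 10. Try u_k = A + B·r^k with r = q/p = (9/13)/(4/13) = 9/4. Substitution satisfies the recurrence; boundary conditions give:
  u_k = (1 − r^k) / (1 − r^N) = (1 − (9/4)^9) / (1 − (9/4)^11) = 1238906704/6275373061.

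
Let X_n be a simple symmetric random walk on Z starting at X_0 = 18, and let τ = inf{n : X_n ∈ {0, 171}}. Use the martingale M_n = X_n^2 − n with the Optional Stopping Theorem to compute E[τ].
E[τ] = 2754

M_n = X_n^2 − n is a martingale (since E[X_{n+1}^2 | F_n] = X_n^2 + 1). By OST (τ has finite mean in a bounded region), E[M_τ] = E[M_0] = X_0^2 − 0 = 18^2 = 324. Also E[M_τ] = E[X_τ^2] − E[τ]. The walk exits at 0 or 171, with P(hit 171 first) = 18/171, so E[X_τ^2] = 171^2 · 18/171 + 0 = 3078. Thus E[τ] = E[X_τ^2] − E[M_τ] = 3078 − 324 = 2754 = 18(171 − 18) = 2754.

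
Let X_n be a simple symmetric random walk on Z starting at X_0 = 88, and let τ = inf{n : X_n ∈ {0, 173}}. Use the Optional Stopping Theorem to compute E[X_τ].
E[X_τ] = 88

X_n is a martingale and τ is a bounded-mean stopping time (indeed τ is finite a.s. with bounded expectation since the walk is in a bounded region). By the OST, E[X_τ] = E[X_0] = 88. Equivalently: E[X_τ] = 173 · P(hit 173 first) + 0 · P(hit 0 first) = 173 · (88/173) = 88.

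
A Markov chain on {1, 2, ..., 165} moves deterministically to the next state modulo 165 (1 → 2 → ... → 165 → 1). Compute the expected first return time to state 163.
E[T_163 | X_0 = 163] = 165

The chain cycles deterministically, so starting at state 163 it returns in exactly 165 steps. Equivalently, the stationary distribution is uniform π_j = 1/165 for every state j, so by Kac's formula E[T_163] = 1/π_163 = 165.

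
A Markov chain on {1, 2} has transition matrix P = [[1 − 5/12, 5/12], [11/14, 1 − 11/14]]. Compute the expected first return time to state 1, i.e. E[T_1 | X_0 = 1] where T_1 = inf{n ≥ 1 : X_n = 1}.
E[T_1 | X_0 = 1] = 1/π_1 = 101/66

For an irreducible recurrent Markov chain with stationary distribution π, E[T_i | X_0 = i] = 1/π_i (Kac's formula). Here π_1 = (11/14)/(5/12 + 11/14) = (11/14)/(101/84) = 66/101, so E[T_1 | X_0 = 1] = 1/π_1 = (5/12 + 11/14)/(11/14) = (101/84)/(11/14) = 101/66.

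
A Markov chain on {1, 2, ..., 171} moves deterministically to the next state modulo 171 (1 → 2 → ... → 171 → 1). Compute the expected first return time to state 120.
E[T_120 | X_0 = 120] = 171

The chain cycles deterministically, so starting at state 120 it returns in exactly 171 steps. Equivalently, the stationary distribution is uniform π_j = 1/171 for every state j, so by Kac's formula E[T_120] = 1/π_120 = 171.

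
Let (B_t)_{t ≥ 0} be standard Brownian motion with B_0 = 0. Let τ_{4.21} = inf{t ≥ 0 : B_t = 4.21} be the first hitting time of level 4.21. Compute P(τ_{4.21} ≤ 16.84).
P(τ_{4.21} ≤ 16.84) = 2(1 − Φ(4.21/√16.84)) = 2(1 − Φ(1.0259)) ≈ 0.3049

By the reflection principle for standard BM, P(τ_b ≤ t) = 2 · P(B_t ≥ b). Since B_t ~ N(0, t), P(B_t ≥ 4.21) = 1 − Φ(4.21/√t) = 1 − Φ(4.21/√16.84) = 1 − Φ(1.0259) ≈ 0.15247. Doubling: P(τ_{4.21} ≤ 16.84) ≈ 2 · 0.15247 = 0.30494 ≈ 0.3049.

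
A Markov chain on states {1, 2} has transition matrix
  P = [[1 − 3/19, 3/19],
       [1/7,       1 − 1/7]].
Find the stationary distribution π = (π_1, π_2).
π_1 = 19/40, π_2 = 21/40

Solve πP = π with π_1 + π_2 = 1. From πP = π: π_1 · (1 − 3/19) + π_2 · 1/7 = π_1 ⇒ π_2 · 1/7 = π_1 · 3/19 ⇒ π_2/π_1 = (3/19)/(1/7) = 21/19. Together with π_1 + π_2 = 1:
  π_1 = (1/7)/(3/19 + 1/7) = (1/7)/(40/133) = 19/40,
  π_2 = (3/19)/(3/19 + 1/7) = (3/19)/(40/133) = 21/40.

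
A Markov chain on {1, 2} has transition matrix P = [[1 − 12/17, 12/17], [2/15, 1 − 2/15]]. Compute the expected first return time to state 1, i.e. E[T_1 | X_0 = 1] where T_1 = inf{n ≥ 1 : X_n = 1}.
E[T_1 | X_0 = 1] = 1/π_1 = 107/17

For an irreducible recurrent Markov chain with stationary distribution π, E[T_i | X_0 = i] = 1/π_i (Kac's formula). Here π_1 = (2/15)/(12/17 + 2/15) = (2/15)/(214/255) = 17/107, so E[T_1 | X_0 = 1] = 1/π_1 = (12/17 + 2/15)/(2/15) = (214/255)/(2/15) = 107/17.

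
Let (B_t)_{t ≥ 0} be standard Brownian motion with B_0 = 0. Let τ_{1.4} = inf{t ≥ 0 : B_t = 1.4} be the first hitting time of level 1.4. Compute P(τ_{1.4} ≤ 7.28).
P(τ_{1.4} ≤ 7.28) = 2(1 − Φ(1.4/√7.28)) = 2(1 − Φ(0.5189)) ≈ 0.6038

By the reflection principle for standard BM, P(τ_b ≤ t) = 2 · P(B_t ≥ b). Since B_t ~ N(0, t), P(B_t ≥ 1.4) = 1 − Φ(1.4/√t) = 1 − Φ(1.4/√7.28) = 1 − Φ(0.5189) ≈ 0.30192. Doubling: P(τ_{1.4} ≤ 7.28) ≈ 2 · 0.30192 = 0.60384 ≈ 0.6038.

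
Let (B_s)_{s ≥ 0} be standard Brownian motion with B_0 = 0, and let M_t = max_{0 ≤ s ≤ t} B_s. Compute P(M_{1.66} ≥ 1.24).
P(M_{1.66} ≥ 1.24) = 2·P(B_{1.66} ≥ 1.24) = 2(1 − Φ(1.24/√1.66)) ≈ 0.3358

By the reflection principle for Brownian motion, P(M_t ≥ a) = 2 · P(B_t ≥ a) for a ≥ 0. Since B_t ~ N(0, t), P(B_t ≥ 1.24) = 1 − Φ(1.24/√t) = 1 − Φ(1.24/√1.66) = 1 − Φ(0.9624). So
  P(M_{1.66} ≥ 1.24) = 2(1 − Φ(0.9624)) ≈ 0.3358.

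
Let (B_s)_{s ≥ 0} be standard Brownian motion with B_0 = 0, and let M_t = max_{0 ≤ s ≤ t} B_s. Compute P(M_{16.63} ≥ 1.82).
P(M_{16.63} ≥ 1.82) = 2·P(B_{16.63} ≥ 1.82) = 2(1 − Φ(1.82/√16.63)) ≈ 0.6554

By the reflection principle for Brownian motion, P(M_t ≥ a) = 2 · P(B_t ≥ a) for a ≥ 0. Since B_t ~ N(0, t), P(B_t ≥ 1.82) = 1 − Φ(1.82/√t) = 1 − Φ(1.82/√16.63) = 1 − Φ(0.4463). So
  P(M_{16.63} ≥ 1.82) = 2(1 − Φ(0.4463)) ≈ 0.6554.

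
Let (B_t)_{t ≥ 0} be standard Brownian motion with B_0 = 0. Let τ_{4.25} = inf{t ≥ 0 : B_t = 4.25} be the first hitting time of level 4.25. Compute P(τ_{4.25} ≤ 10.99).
P(τ_{4.25} ≤ 10.99) = 2(1 − Φ(4.25/√10.99)) = 2(1 − Φ(1.2820)) ≈ 0.1998

By the reflection principle for standard BM, P(τ_b ≤ t) = 2 · P(B_t ≥ b). Since B_t ~ N(0, t), P(B_t ≥ 4.25) = 1 − Φ(4.25/√t) = 1 − Φ(4.25/√10.99) = 1 − Φ(1.2820) ≈ 0.09992. Doubling: P(τ_{4.25} ≤ 10.99) ≈ 2 · 0.09992 = 0.19984 ≈ 0.1998.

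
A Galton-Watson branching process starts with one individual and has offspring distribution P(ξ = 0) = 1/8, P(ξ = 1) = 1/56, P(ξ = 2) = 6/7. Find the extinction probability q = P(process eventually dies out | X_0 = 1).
q = 7/48

The pgf is f(s) = 1/8 + 1/56·s + 6/7·s². The extinction probability q is the smallest fixed point of f in [0, 1]. Setting s = f(s):
  6/7·s² + (1/56 − 1)·s + 1/8 = 0
  6/7·s² − (1/8 + 6/7)·s + 1/8 = 0
which factors as (s − 1)·(6/7·s − 1/8) = 0, giving roots s = 1 and s = (1/8)/(6/7) = 7/48.
Mean offspring μ = 1/56 + 2·6/7 = 97/56 > 1 (supercritical), so q < 1. The extinction probability is the smaller root: q = (1/8)/(6/7) = 7/48.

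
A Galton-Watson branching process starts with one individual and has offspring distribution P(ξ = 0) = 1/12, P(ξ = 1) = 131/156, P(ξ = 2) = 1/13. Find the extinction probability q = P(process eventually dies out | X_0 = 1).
q = 1

Mean offspring μ = 0·1/12 + 1·131/156 + 2·1/13 = 155/156 ≤ 1. For μ ≤ 1 with offspring not concentrated at 1, the Galton-Watson process goes extinct almost surely, so q = 1.
(Algebraic check: The pgf is f(s) = 1/12 + 131/156·s + 1/13·s². The extinction probability q is the smallest fixed point of f in [0, 1]. Setting s = f(s):
  1/13·s² + (131/156 − 1)·s + 1/12 = 0
  1/13·s² − (1/12 + 1/13)·s + 1/12 = 0
which factors as (s − 1)·(1/13·s − 1/12) = 0, giving roots s = 1 and s = (1/12)/(1/13) = 13/12. Since 13/12 ≥ 1, the smallest root in [0, 1] is s = 1.)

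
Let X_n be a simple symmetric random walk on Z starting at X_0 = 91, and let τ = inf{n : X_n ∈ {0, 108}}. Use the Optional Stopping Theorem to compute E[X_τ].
E[X_τ] = 91

X_n is a martingale and τ is a bounded-mean stopping time (indeed τ is finite a.s. with bounded expectation since the walk is in a bounded region). By the OST, E[X_τ] = E[X_0] = 91. Equivalently: E[X_τ] = 108 · P(hit 108 first) + 0 · P(hit 0 first) = 108 · (91/108) = 91.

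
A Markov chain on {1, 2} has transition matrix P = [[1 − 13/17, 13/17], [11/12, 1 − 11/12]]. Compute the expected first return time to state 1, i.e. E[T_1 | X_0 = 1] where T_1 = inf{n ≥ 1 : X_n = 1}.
E[T_1 | X_0 = 1] = 1/π_1 = 343/187

For an irreducible recurrent Markov chain with stationary distribution π, E[T_i | X_0 = i] = 1/π_i (Kac's formula). Here π_1 = (11/12)/(13/17 + 11/12) = (11/12)/(343/204) = 187/343, so E[T_1 | X_0 = 1] = 1/π_1 = (13/17 + 11/12)/(11/12) = (343/204)/(11/12) = 343/187.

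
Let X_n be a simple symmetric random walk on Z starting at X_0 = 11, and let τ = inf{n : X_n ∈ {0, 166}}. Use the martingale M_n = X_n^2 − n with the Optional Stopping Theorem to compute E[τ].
E[τ] = 1705

M_n = X_n^2 − n is a martingale (since E[X_{n+1}^2 | F_n] = X_n^2 + 1). By OST (τ has finite mean in a bounded region), E[M_τ] = E[M_0] = X_0^2 − 0 = 11^2 = 121. Also E[M_τ] = E[X_τ^2] − E[τ]. The walk exits at 0 or 166, with P(hit 166 first) = 11/166, so E[X_τ^2] = 166^2 · 11/166 + 0 = 1826. Thus E[τ] = E[X_τ^2] − E[M_τ] = 1826 − 121 = 1705 = 11(166 − 11) = 1705.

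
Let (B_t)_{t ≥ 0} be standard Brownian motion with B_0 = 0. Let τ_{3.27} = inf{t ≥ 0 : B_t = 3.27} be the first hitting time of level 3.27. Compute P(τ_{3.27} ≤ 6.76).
P(τ_{3.27} ≤ 6.76) = 2(1 − Φ(3.27/√6.76)) = 2(1 − Φ(1.2577)) ≈ 0.2085

By the reflection principle for standard BM, P(τ_b ≤ t) = 2 · P(B_t ≥ b). Since B_t ~ N(0, t), P(B_t ≥ 3.27) = 1 − Φ(3.27/√t) = 1 − Φ(3.27/√6.76) = 1 − Φ(1.2577) ≈ 0.10425. Doubling: P(τ_{3.27} ≤ 6.76) ≈ 2 · 0.10425 = 0.20850 ≈ 0.2085.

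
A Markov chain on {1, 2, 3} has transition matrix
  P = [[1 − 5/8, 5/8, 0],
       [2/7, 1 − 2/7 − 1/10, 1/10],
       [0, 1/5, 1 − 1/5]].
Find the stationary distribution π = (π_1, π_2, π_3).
π = (32/137, 70/137, 35/137)

This is a birth-death chain on three states, which satisfies detailed balance: π_1 · P_{12} = π_2 · P_{21} and π_2 · P_{23} = π_3 · P_{32}.
From π_1 · 5/8 = π_2 · 2/7: π_2/π_1 = (5/8)/(2/7) = 35/16.
From π_2 · 1/10 = π_3 · 1/5: π_3/π_2 = (1/10)/(1/5) = 1/2.
Take π_1 proportional to 1; then unnormalized π = (1, 35/16, 35/32). Normalize by dividing by the sum 137/32:
  π = (32/137, 70/137, 35/137).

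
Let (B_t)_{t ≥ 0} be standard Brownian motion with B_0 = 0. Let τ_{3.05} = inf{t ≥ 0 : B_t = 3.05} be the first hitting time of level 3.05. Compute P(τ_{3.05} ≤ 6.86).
P(τ_{3.05} ≤ 6.86) = 2(1 − Φ(3.05/√6.86)) = 2(1 − Φ(1.1645)) ≈ 0.2442

By the reflection principle for standard BM, P(τ_b ≤ t) = 2 · P(B_t ≥ b). Since B_t ~ N(0, t), P(B_t ≥ 3.05) = 1 − Φ(3.05/√t) = 1 − Φ(3.05/√6.86) = 1 − Φ(1.1645) ≈ 0.12211. Doubling: P(τ_{3.05} ≤ 6.86) ≈ 2 · 0.12211 = 0.24422 ≈ 0.2442.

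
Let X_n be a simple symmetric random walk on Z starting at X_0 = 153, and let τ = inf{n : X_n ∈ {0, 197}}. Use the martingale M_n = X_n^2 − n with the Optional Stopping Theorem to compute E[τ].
E[τ] = 6732

M_n = X_n^2 − n is a martingale (since E[X_{n+1}^2 | F_n] = X_n^2 + 1). By OST (τ has finite mean in a bounded region), E[M_τ] = E[M_0] = X_0^2 − 0 = 153^2 = 23409. Also E[M_τ] = E[X_τ^2] − E[τ]. The walk exits at 0 or 197, with P(hit 197 first) = 153/197, so E[X_τ^2] = 197^2 · 153/197 + 0 = 30141. Thus E[τ] = E[X_τ^2] − E[M_τ] = 30141 − 23409 = 6732 = 153(197 − 153) = 6732.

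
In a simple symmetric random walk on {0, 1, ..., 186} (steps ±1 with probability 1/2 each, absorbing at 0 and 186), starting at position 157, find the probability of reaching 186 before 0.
P(hit 186 before 0) = 157/186

Let u_k = P(hit 186 before 0 | start at k). Then u_0 = 0, u_186 = 1, and u_k = u_{k-1}/2 + u_{k+1}/2 for 1 ≤ k ≤ 185. This harmonic recurrence is solved by u_k = k/186, giving u_157 = 157/186.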